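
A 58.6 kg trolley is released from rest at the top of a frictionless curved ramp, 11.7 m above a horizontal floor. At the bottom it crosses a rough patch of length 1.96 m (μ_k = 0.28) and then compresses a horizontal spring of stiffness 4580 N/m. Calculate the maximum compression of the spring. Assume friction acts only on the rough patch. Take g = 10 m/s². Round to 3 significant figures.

Initial energy: E₁ = mgh = (58.6)(10)(11.7) = 6856.2 J
Friction removes W_f = μ_k mg d = (0.28)(58.6)(10)(1.96) = 321.6 J
Energy reaching the spring: E = 6856.2 − 321.6 = 6534.6 J
At max compression ½kx² = E ⇒ x = √(2E/k) = √(2 × 6534.6/4580) = 1.689 m

x = 1.69 m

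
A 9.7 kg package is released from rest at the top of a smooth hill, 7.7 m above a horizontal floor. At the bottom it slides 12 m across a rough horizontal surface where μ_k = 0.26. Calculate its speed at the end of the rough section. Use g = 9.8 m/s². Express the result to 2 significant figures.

Energy at the top = energy at the end + work done against friction:
mgh = ½mv² + μ_k m g d
W_f = μ_k mg d = (0.26)(9.7)(9.8)(12) = 296.6 J
½mv² = mgh − W_f = 731.96 − 296.6 = 435.37 J
v = √(2 × 435.37/9.7) = 9.475 m/s

v = 9.5 m/s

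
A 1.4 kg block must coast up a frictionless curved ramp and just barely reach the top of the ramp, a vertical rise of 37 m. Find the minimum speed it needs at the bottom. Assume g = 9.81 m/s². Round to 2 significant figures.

At the top it is momentarily at rest, so all KE converts to PE: ½mv² = mgh
v = √(2gh) = √(2 × 9.81 × 37) = 26.94 m/s

v = 27 m/s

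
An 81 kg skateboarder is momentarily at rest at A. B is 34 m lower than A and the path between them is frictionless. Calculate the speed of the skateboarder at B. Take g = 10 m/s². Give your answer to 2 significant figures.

By conservation of mechanical energy, mgh = ½mv²
The mass cancels from both sides.
v = √(2gh) = √(2 × 10 × 34) = √680.00 = 26.08 m/s

v = 26 m/s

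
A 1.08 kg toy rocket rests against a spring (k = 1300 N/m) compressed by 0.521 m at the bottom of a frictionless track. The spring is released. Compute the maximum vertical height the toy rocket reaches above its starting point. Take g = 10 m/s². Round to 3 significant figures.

h = 16.3 m

Energy conservation from release to the highest point: ½kx² = mgh
h = kx²/(2mg) = (1300)(0.521)²/(2 × 1.08 × 10) = 16.34 m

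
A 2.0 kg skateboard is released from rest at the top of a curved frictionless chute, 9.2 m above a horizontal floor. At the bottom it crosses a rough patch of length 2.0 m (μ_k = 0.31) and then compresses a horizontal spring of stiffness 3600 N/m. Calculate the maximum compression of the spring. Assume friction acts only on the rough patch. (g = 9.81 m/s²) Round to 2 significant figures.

Initial energy: E₁ = mgh = (2.0)(9.81)(9.2) = 180.50 J
Friction removes W_f = μ_k mg d = (0.31)(2.0)(9.81)(2.0) = 12.16 J
Energy reaching the spring: E = 180.50 − 12.16 = 168.34 J
At max compression ½kx² = E ⇒ x = √(2E/k) = √(2 × 168.34/3600) = 0.3058 m

x = 0.31 m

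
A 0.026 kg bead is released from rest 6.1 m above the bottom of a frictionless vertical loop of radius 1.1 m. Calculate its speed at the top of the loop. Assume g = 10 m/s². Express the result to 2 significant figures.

Energy conservation: mgh = ½mv_top² + mg(2r)
v_top² = 2g(h − 2r) = 2(10)(6.1 − 2.200) = 78.00
v_top = 8.832 m/s

v = 8.8 m/s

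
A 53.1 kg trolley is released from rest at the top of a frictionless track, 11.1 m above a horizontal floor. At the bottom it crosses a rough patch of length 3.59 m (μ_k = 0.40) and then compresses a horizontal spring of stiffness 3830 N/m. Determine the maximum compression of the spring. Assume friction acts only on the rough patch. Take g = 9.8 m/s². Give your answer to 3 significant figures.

x = 1.62 m

Initial energy: E₁ = mgh = (53.1)(9.8)(11.1) = 5776.2 J
Friction removes W_f = μ_k mg d = (0.40)(53.1)(9.8)(3.59) = 747.3 J
Energy reaching the spring: E = 5776.2 − 747.3 = 5029.0 J
At max compression ½kx² = E ⇒ x = √(2E/k) = √(2 × 5029.0/3830) = 1.621 m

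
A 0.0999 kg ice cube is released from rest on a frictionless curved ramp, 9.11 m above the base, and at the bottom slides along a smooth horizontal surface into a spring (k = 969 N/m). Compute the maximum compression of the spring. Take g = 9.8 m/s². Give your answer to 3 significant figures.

x = 0.136 m

Gravitational PE at the top equals spring PE at max compression: mgh = ½kx²
x = √(2mgh/k) = √(2 × 0.0999 × 9.8 × 9.11 / 969) = 0.1357 m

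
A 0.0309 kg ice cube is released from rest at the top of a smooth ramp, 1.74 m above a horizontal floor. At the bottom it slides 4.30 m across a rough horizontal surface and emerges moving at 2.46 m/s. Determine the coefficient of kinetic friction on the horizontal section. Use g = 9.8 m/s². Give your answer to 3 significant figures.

μ_k = 0.333

Applying the work–energy principle:
mgh = ½mv² + μ_k m g d
mgh = 0.52691 J; ½mv² = 0.093497 J
W_f = 0.52691 − 0.093497 = 0.4334 J
μ_k = W_f/(mg·d) = 0.4334/(0.3028 × 4.30) = 0.3328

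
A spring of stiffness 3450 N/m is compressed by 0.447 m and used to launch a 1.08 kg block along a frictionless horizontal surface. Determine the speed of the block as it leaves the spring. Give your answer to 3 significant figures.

Conservation of energy: ½kx² = ½mv²
v = x√(k/m) = 0.447 × √(3450/1.08) = 25.26 m/s

v = 25.3 m/s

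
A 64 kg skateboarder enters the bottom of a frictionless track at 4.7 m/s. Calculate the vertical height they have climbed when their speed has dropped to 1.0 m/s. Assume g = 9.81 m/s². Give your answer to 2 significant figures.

h = 1.1 m

Conservation of energy: ½mv₁² = ½mv₂² + mgh
h = (v₁² − v₂²)/(2g) = (4.7² − 1.0²)/(2 × 9.81) = 1.075 m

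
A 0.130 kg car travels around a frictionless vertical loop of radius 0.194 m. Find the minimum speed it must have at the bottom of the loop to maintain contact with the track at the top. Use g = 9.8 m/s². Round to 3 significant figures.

v = 3.08 m/s

At the top: mg = mv_top²/r ⇒ v_top² = gr = 1.901 m²/s²
Energy from bottom to top (height 2r): ½mv_bot² = ½mv_top² + mg(2r)
v_bot² = gr + 4gr = 5gr = 9.506
v_bot = √(5gr) = 3.083 m/s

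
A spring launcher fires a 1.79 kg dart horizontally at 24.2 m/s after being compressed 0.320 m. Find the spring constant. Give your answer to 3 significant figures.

½kx² = ½mv²
k = mv²/x² = (1.79)(24.2)²/(0.320)² = 10237 N/m

k = 10200 N/m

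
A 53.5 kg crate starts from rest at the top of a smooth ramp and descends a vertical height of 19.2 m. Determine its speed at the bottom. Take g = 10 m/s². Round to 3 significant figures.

By conservation of mechanical energy, mgh = ½mv²
v = √(2gh) = √(2 × 10 × 19.2) = √384.00 = 19.60 m/s

v = 19.6 m/s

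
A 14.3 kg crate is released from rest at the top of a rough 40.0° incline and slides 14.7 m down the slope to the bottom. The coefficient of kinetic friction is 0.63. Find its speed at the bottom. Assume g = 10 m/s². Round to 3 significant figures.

Energy: mgh = ½mv² + W_f, with h = L sinθ and W_f = μ_k (mg cosθ) L
mgh = mgL sinθ = (14.3)(10)(14.7)sin40.0° = 1351.2 J
W_f = μ_k mg cosθ · L = (0.63)(14.3)(10)cos40.0°·14.7 = 1014 J
½mv² = 1351.2 − 1014 = 336.71 J
v = √(2 × 336.71/14.3) = 6.862 m/s

v = 6.86 m/s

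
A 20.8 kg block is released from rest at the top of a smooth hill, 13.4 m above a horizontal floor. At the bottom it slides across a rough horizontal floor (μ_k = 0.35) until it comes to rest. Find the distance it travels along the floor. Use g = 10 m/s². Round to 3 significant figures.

d = 38.3 m

Energy bookkeeping (friction removes W_f = μ_k N d):
At rest all PE has been dissipated by friction: mgh = μ_k m g d
d = h/μ_k = 13.4/0.35 = 38.29 m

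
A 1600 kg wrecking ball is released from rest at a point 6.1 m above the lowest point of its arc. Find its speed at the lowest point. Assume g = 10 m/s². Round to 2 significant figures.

Equating total energy at the two states: mgh = ½mv²
The mass cancels from both sides.
v = √(2gh) = √(2 × 10 × 6.1) = √122.00 = 11.05 m/s

v = 11 m/s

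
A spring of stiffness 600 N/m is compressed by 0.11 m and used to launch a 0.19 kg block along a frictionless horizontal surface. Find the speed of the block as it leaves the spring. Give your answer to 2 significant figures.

Spring PE converts entirely to kinetic energy: ½kx² = ½mv²
v = x√(k/m) = 0.11 × √(600/0.19) = 6.181 m/s

v = 6.2 m/s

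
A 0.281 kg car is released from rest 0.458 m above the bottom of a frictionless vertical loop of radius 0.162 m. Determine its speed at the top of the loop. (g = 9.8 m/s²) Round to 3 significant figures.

v = 1.62 m/s

Energy conservation: mgh = ½mv_top² + mg(2r)
v_top² = 2g(h − 2r) = 2(9.8)(0.458 − 0.3240) = 2.626
v_top = 1.621 m/s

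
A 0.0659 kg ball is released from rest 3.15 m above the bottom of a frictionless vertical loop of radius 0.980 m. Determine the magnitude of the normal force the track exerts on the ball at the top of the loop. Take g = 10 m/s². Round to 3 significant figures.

N = 0.941 N

Energy from release to top (height 2r): mgh = ½mv_top² + mg(2r)
v_top² = 2g(h − 2r) = 2(10)(3.15 − 1.960) = 23.800 m²/s²
At the top, both N and weight point toward the centre: N + mg = mv_top²/r
N = m(v_top²/r − g) = 0.0659(23.800/0.980 − 10) = 0.9414 N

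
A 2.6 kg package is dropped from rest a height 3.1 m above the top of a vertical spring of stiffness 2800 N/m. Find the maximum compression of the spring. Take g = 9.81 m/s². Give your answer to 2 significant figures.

Measuring PE from the top of the relaxed spring, at max compression the package has dropped H + x with zero KE, so:
mg(H + x) = ½kx²
½(2800)x² − (2.6)(9.81)x − (2.6)(9.81)(3.1) = 0
1400x² − 25.51x − 79.07 = 0
x = [25.51 + √(650.6 + 442784)]/(2 × 1400) = 0.2469 m

x = 0.25 m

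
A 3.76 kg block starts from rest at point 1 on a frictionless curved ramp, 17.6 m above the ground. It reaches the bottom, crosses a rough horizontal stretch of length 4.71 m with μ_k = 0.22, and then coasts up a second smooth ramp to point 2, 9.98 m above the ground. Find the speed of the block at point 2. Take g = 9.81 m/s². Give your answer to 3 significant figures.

v = 11.4 m/s

Energy at 1: mgh₁ = (3.76)(9.81)(17.6) = 649.19 J
Friction loss: W_f = μ_k mg d = 38.22 J
At 2: ½mv² + mgh₂ = mgh₁ − W_f
½mv² = 649.19 − 38.22 − 368.12 = 242.85 J
v = √(2 × 242.85/3.76) = 11.37 m/s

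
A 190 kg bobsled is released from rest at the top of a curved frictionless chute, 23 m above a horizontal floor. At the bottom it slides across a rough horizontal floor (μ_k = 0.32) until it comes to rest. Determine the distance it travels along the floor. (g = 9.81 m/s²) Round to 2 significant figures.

d = 72 m

Energy at the top = energy at the end + work done against friction:
At rest all PE has been dissipated by friction: mgh = μ_k m g d
d = h/μ_k = 23/0.32 = 71.88 m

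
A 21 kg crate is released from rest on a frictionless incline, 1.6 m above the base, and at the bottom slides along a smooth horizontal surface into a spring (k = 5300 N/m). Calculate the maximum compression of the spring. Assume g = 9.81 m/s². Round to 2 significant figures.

Gravitational PE at the top equals spring PE at max compression: mgh = ½kx²
x = √(2mgh/k) = √(2 × 21 × 9.81 × 1.6 / 5300) = 0.3527 m

x = 0.35 m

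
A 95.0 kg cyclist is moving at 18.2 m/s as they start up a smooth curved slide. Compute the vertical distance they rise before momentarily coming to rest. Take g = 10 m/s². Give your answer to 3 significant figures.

By energy conservation, ½mv² = mgh
h = v²/(2g) = 18.2²/(2 × 10) = 16.56 m

h = 16.6 m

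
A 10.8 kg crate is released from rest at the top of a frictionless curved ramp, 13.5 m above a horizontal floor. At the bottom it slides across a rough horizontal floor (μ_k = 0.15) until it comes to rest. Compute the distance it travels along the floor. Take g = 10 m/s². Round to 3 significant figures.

Energy at the top = energy at the end + work done against friction:
At rest all PE has been dissipated by friction: mgh = μ_k m g d
d = h/μ_k = 13.5/0.15 = 90.00 m

d = 90.0 m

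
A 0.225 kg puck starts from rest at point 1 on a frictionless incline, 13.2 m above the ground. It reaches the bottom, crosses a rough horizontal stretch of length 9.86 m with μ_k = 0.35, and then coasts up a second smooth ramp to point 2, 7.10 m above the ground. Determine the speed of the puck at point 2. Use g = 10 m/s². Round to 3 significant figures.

v = 7.28 m/s

Energy at 1: mgh₁ = (0.225)(10)(13.2) = 29.700 J
Friction loss: W_f = μ_k mg d = 7.765 J
At 2: ½mv² + mgh₂ = mgh₁ − W_f
½mv² = 29.700 − 7.765 − 15.975 = 5.9603 J
v = √(2 × 5.9603/0.225) = 7.279 m/s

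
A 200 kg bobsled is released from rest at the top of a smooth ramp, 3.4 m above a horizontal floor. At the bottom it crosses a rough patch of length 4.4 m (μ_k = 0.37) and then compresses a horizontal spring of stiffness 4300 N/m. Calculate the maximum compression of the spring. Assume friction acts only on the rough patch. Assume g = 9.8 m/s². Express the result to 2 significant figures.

Initial energy: E₁ = mgh = (200)(9.8)(3.4) = 6664.0 J
Friction removes W_f = μ_k mg d = (0.37)(200)(9.8)(4.4) = 3191 J
Energy reaching the spring: E = 6664.0 − 3191 = 3473.1 J
At max compression ½kx² = E ⇒ x = √(2E/k) = √(2 × 3473.1/4300) = 1.271 m

x = 1.3 m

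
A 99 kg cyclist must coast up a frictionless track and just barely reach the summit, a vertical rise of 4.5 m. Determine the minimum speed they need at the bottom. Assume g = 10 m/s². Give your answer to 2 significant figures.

At the top they are momentarily at rest, so all KE converts to PE: ½mv² = mgh
v = √(2gh) = √(2 × 10 × 4.5) = 9.487 m/s

v = 9.5 m/s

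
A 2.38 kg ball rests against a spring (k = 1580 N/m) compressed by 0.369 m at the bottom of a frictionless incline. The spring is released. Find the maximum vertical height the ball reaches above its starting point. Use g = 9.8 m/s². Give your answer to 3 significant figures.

All spring PE becomes gravitational PE at the highest point: ½kx² = mgh
h = kx²/(2mg) = (1580)(0.369)²/(2 × 2.38 × 9.8) = 4.612 m

h = 4.61 m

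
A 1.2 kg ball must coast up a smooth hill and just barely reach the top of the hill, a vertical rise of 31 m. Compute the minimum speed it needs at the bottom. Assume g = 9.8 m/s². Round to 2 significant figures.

v = 25 m/s

At the top it is momentarily at rest, so all KE converts to PE: ½mv² = mgh
v = √(2gh) = √(2 × 9.8 × 31) = 24.65 m/s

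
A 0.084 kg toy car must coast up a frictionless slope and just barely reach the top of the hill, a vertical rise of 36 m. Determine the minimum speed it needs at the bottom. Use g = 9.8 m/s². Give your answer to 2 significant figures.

At the top it is momentarily at rest, so all KE converts to PE: ½mv² = mgh
v = √(2gh) = √(2 × 9.8 × 36) = 26.56 m/s

v = 27 m/s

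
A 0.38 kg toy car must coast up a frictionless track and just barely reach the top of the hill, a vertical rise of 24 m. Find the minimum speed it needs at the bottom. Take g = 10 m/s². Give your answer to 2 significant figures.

v = 22 m/s

At the top it is momentarily at rest, so all KE converts to PE: ½mv² = mgh
v = √(2gh) = √(2 × 10 × 24) = 21.91 m/s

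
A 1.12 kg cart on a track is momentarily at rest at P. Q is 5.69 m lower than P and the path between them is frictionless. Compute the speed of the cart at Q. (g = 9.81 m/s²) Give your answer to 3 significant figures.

Mechanical energy is conserved (no friction): mgh = ½mv²
v = √(2gh) = √(2 × 9.81 × 5.69) = √111.64 = 10.57 m/s

v = 10.6 m/s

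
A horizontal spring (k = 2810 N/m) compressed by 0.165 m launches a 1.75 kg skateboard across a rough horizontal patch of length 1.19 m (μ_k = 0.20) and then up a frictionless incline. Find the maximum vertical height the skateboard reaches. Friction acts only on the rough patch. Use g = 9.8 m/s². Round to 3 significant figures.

Spring energy: E₀ = ½kx² = ½(2810)(0.165)² = 38.251 J
Friction: W_f = μ_k mg d = (0.20)(1.75)(9.8)(1.19) = 4.082 J
Energy at base of ramp: E = 38.251 − 4.082 = 34.169 J
At max height all remaining energy is PE: mgh = E ⇒ h = E/(mg) = 34.169/(1.75 × 9.8) = 1.992 m

h = 1.99 m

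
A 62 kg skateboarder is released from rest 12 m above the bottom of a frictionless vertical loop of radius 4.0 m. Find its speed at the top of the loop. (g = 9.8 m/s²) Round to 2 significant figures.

v = 8.9 m/s

Energy conservation: mgh = ½mv_top² + mg(2r)
v_top² = 2g(h − 2r) = 2(9.8)(12 − 8.000) = 78.40
v_top = 8.854 m/s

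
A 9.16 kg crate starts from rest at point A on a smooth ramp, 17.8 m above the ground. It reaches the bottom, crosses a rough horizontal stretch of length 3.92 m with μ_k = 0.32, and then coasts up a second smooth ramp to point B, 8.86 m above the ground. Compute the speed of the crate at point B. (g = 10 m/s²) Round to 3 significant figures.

v = 12.4 m/s

Energy at A: mgh₁ = (9.16)(10)(17.8) = 1630.5 J
Friction loss: W_f = μ_k mg d = 114.9 J
At B: ½mv² + mgh₂ = mgh₁ − W_f
½mv² = 1630.5 − 114.9 − 811.58 = 704.00 J
v = √(2 × 704.00/9.16) = 12.40 m/s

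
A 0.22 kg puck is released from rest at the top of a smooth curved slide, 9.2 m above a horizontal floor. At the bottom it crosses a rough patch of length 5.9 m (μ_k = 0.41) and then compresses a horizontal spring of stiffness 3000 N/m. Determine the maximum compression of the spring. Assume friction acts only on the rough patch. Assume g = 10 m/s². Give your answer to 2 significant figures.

x = 0.10 m

Initial energy: E₁ = mgh = (0.22)(10)(9.2) = 20.240 J
Friction removes W_f = μ_k mg d = (0.41)(0.22)(10)(5.9) = 5.322 J
Energy reaching the spring: E = 20.240 − 5.322 = 14.918 J
At max compression ½kx² = E ⇒ x = √(2E/k) = √(2 × 14.918/3000) = 0.09973 m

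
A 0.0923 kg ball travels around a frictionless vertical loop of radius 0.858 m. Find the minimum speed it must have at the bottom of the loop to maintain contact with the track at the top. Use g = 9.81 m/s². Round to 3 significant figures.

v = 6.49 m/s

At the top: mg = mv_top²/r ⇒ v_top² = gr = 8.417 m²/s²
Energy from bottom to top (height 2r): ½mv_bot² = ½mv_top² + mg(2r)
v_bot² = gr + 4gr = 5gr = 42.08
v_bot = √(5gr) = 6.487 m/s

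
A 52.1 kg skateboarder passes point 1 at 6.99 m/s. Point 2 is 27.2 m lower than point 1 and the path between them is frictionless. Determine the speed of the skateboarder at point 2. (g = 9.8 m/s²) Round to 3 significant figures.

By conservation of mechanical energy, ½mv₀² + mgh = ½mv²
v² = v₀² + 2gh = (6.99)² + 2(9.8)(27.2) = 581.98
v = √581.98 = 24.12 m/s

v = 24.1 m/s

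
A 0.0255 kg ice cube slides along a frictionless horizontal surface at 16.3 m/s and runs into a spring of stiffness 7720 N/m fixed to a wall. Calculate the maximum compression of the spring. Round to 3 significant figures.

x = 0.0296 m

Conservation of energy between contact and max compression: ½mv² = ½kx²
x = v√(m/k) = 16.3 × √(0.0255/7720) = 0.02962 m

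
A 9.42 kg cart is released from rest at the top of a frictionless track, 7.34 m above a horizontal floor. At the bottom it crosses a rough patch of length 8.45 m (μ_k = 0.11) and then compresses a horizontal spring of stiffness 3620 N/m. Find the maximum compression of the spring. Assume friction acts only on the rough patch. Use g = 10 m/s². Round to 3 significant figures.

x = 0.578 m

Initial energy: E₁ = mgh = (9.42)(10)(7.34) = 691.43 J
Friction removes W_f = μ_k mg d = (0.11)(9.42)(10)(8.45) = 87.56 J
Energy reaching the spring: E = 691.43 − 87.56 = 603.87 J
At max compression ½kx² = E ⇒ x = √(2E/k) = √(2 × 603.87/3620) = 0.5776 m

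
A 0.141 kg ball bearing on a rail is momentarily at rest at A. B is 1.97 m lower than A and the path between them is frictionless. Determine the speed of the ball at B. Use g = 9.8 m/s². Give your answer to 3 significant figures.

Equating total energy at the two states: mgh = ½mv²
v = √(2gh) = √(2 × 9.8 × 1.97) = √38.612 = 6.214 m/s

v = 6.21 m/s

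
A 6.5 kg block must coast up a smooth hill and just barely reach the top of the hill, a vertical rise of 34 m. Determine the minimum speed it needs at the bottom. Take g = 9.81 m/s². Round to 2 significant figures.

v = 26 m/s

At the top it is momentarily at rest, so all KE converts to PE: ½mv² = mgh
v = √(2gh) = √(2 × 9.81 × 34) = 25.83 m/s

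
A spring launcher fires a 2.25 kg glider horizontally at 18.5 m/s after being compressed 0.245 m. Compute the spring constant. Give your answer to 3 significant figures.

Spring PE at full compression equals KE at release: ½kx² = ½mv²
k = mv²/x² = (2.25)(18.5)²/(0.245)² = 12829 N/m

k = 12800 N/m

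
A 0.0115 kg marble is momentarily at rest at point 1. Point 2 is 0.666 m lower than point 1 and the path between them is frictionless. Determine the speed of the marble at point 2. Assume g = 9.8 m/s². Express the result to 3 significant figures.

v = 3.61 m/s

Energy conservation between the two points: mgh = ½mv²
The mass cancels from both sides.
v = √(2gh) = √(2 × 9.8 × 0.666) = √13.054 = 3.613 m/s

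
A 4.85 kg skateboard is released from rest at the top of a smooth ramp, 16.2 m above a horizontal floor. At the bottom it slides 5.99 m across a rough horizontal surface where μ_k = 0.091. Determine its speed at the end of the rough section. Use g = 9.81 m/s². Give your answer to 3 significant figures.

Energy at the top = energy at the end + work done against friction:
mgh = ½mv² + μ_k m g d
W_f = μ_k mg d = (0.091)(4.85)(9.81)(5.99) = 25.93 J
½mv² = mgh − W_f = 770.77 − 25.93 = 744.84 J
v = √(2 × 744.84/4.85) = 17.53 m/s

v = 17.5 m/s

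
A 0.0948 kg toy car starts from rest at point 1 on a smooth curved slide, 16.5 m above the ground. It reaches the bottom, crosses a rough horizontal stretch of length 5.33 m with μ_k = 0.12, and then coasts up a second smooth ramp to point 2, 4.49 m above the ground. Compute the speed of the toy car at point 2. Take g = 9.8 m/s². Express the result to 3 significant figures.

Energy at 1: mgh₁ = (0.0948)(9.8)(16.5) = 15.329 J
Friction loss: W_f = μ_k mg d = 0.5942 J
At 2: ½mv² + mgh₂ = mgh₁ − W_f
½mv² = 15.329 − 0.5942 − 4.1714 = 10.564 J
v = √(2 × 10.564/0.0948) = 14.93 m/s

v = 14.9 m/s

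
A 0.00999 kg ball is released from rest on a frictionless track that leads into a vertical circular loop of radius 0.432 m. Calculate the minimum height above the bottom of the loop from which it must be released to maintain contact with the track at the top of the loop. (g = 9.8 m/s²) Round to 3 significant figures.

h = 1.08 m

At the top, for minimum speed gravity alone supplies the centripetal force: mg = mv_top²/r ⇒ v_top² = gr = 4.234 m²/s²
Energy conservation from release height h to the top (height 2r): mgh = ½mv_top² + mg(2r)
h = v_top²/(2g) + 2r = r/2 + 2r = 5r/2 = 1.080 m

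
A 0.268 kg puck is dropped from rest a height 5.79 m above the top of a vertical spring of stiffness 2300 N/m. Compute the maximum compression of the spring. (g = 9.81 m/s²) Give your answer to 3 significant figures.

x = 0.116 m

Let x be the compression. The total drop is H + x, and the puck is instantaneously at rest at max compression, so energy conservation gives:
mg(H + x) = ½kx²
½(2300)x² − (0.268)(9.81)x − (0.268)(9.81)(5.79) = 0
1150x² − 2.629x − 15.22 = 0
x = [2.629 + √(6.912 + 70023)]/(2 × 1150) = 0.1162 m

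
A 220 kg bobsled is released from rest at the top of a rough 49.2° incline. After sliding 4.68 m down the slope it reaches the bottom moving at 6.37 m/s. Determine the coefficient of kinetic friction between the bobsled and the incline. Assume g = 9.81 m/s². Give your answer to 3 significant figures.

μ_k = 0.482

mgh = ½mv² + μ_k (mg cosθ) L, with h = L sinθ
mgL sinθ = 7645.9 J; ½mv² = 4463.5 J
W_f = 7645.9 − 4463.5 = 3182 J
μ_k = W_f/(mg cosθ · L) = 3182/(1410 × 4.68) = 0.4822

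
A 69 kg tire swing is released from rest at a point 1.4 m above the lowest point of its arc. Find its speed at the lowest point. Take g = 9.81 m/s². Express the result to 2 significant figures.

v = 5.2 m/s

Energy conservation between the two points: mgh = ½mv²
v = √(2gh) = √(2 × 9.81 × 1.4) = √27.468 = 5.241 m/s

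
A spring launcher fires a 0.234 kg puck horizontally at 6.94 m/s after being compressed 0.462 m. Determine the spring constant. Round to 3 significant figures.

k = 52.8 N/m

½kx² = ½mv²
k = mv²/x² = (0.234)(6.94)²/(0.462)² = 52.80 N/m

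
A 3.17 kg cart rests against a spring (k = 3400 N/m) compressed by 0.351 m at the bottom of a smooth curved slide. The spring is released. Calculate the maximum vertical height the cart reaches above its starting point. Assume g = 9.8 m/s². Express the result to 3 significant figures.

Energy conservation from release to the highest point: ½kx² = mgh
h = kx²/(2mg) = (3400)(0.351)²/(2 × 3.17 × 9.8) = 6.742 m

h = 6.74 m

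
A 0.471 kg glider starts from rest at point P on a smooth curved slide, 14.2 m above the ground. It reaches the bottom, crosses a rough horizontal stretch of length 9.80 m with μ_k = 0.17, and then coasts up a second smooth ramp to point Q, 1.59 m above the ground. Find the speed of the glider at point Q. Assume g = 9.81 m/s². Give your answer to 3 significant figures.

Energy at P: mgh₁ = (0.471)(9.81)(14.2) = 65.611 J
Friction loss: W_f = μ_k mg d = 7.698 J
At Q: ½mv² + mgh₂ = mgh₁ − W_f
½mv² = 65.611 − 7.698 − 7.3466 = 50.567 J
v = √(2 × 50.567/0.471) = 14.65 m/s

v = 14.7 m/s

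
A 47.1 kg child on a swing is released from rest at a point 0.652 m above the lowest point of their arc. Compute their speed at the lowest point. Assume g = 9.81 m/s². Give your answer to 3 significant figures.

v = 3.58 m/s

By conservation of mechanical energy, mgh = ½mv²
v = √(2gh) = √(2 × 9.81 × 0.652) = √12.792 = 3.577 m/s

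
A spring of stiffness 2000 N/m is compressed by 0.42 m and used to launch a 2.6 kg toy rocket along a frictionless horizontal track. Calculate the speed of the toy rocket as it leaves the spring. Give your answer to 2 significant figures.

v = 12 m/s

Conservation of energy: ½kx² = ½mv²
v = x√(k/m) = 0.42 × √(2000/2.6) = 11.65 m/s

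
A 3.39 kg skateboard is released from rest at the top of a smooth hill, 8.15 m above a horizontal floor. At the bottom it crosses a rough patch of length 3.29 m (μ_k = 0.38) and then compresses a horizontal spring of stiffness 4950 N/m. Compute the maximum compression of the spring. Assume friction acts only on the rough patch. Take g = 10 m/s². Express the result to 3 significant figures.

x = 0.307 m

Initial energy: E₁ = mgh = (3.39)(10)(8.15) = 276.29 J
Friction removes W_f = μ_k mg d = (0.38)(3.39)(10)(3.29) = 42.38 J
Energy reaching the spring: E = 276.29 − 42.38 = 233.90 J
At max compression ½kx² = E ⇒ x = √(2E/k) = √(2 × 233.90/4950) = 0.3074 m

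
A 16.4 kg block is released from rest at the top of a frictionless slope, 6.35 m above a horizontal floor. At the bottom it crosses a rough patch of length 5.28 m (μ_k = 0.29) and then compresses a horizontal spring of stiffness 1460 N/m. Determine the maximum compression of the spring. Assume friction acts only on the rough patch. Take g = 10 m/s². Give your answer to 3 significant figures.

x = 1.04 m

Initial energy: E₁ = mgh = (16.4)(10)(6.35) = 1041.4 J
Friction removes W_f = μ_k mg d = (0.29)(16.4)(10)(5.28) = 251.1 J
Energy reaching the spring: E = 1041.4 − 251.1 = 790.28 J
At max compression ½kx² = E ⇒ x = √(2E/k) = √(2 × 790.28/1460) = 1.040 m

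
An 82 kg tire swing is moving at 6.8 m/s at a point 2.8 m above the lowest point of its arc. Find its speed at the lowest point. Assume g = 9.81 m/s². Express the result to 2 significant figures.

v = 10 m/s

By conservation of mechanical energy, ½mv₀² + mgh = ½mv²
v² = v₀² + 2gh = (6.8)² + 2(9.81)(2.8) = 101.18
v = √101.18 = 10.06 m/s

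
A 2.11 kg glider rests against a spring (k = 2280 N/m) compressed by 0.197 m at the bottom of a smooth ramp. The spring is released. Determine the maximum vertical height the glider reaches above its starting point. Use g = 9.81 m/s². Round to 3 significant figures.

At maximum height the glider is at rest, so ½kx² = mgh
h = kx²/(2mg) = (2280)(0.197)²/(2 × 2.11 × 9.81) = 2.137 m

h = 2.14 m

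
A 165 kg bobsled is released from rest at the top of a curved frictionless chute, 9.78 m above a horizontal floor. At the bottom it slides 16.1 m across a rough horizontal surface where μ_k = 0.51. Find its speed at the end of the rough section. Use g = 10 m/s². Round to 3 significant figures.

Applying the work–energy principle:
mgh = ½mv² + μ_k m g d
W_f = μ_k mg d = (0.51)(165)(10)(16.1) = 13548 J
½mv² = mgh − W_f = 16137 − 13548 = 2588.8 J
v = √(2 × 2588.8/165) = 5.602 m/s

v = 5.60 m/s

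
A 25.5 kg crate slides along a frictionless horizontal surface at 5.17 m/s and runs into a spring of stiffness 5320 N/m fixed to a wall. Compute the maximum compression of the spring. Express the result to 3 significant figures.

All KE is stored as spring PE at maximum compression: ½mv² = ½kx²
x = v√(m/k) = 5.17 × √(25.5/5320) = 0.3579 m

x = 0.358 m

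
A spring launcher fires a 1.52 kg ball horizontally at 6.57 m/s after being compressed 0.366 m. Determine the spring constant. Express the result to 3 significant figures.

k = 490 N/m

Spring PE at full compression equals KE at release: ½kx² = ½mv²
k = mv²/x² = (1.52)(6.57)²/(0.366)² = 489.8 N/m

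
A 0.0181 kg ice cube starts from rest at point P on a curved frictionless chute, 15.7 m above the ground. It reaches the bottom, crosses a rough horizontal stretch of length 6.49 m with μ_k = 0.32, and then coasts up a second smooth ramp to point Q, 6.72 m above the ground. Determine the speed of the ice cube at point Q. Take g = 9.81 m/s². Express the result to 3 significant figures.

v = 11.6 m/s

Energy at P: mgh₁ = (0.0181)(9.81)(15.7) = 2.7877 J
Friction loss: W_f = μ_k mg d = 0.3688 J
At Q: ½mv² + mgh₂ = mgh₁ − W_f
½mv² = 2.7877 − 0.3688 − 1.1932 = 1.2257 J
v = √(2 × 1.2257/0.0181) = 11.64 m/s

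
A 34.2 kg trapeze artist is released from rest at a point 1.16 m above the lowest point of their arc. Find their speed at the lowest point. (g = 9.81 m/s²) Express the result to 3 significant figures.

v = 4.77 m/s

By conservation of mechanical energy, mgh = ½mv²
v = √(2gh) = √(2 × 9.81 × 1.16) = √22.759 = 4.771 m/s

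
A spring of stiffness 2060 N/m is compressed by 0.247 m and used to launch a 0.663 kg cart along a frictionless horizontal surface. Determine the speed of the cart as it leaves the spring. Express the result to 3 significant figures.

v = 13.8 m/s

Spring PE converts entirely to kinetic energy: ½kx² = ½mv²
v = x√(k/m) = 0.247 × √(2060/0.663) = 13.77 m/s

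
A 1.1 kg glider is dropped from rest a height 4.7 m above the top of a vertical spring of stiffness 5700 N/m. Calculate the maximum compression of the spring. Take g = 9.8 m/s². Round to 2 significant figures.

x = 0.14 m

Measuring PE from the top of the relaxed spring, at max compression the glider has dropped H + x with zero KE, so:
mg(H + x) = ½kx²
½(5700)x² − (1.1)(9.8)x − (1.1)(9.8)(4.7) = 0
2850x² − 10.78x − 50.67 = 0
x = [10.78 + √(116.2 + 577592)]/(2 × 2850) = 0.1352 m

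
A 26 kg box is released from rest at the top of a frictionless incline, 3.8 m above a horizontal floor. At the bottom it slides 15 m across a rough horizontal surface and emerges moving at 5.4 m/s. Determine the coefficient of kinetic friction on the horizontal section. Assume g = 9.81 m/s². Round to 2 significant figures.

Energy at the top = energy at the end + work done against friction:
mgh = ½mv² + μ_k m g d
mgh = 969.23 J; ½mv² = 379.08 J
W_f = 969.23 − 379.08 = 590.1 J
μ_k = W_f/(mg·d) = 590.1/(255.1 × 15) = 0.1543

μ_k = 0.15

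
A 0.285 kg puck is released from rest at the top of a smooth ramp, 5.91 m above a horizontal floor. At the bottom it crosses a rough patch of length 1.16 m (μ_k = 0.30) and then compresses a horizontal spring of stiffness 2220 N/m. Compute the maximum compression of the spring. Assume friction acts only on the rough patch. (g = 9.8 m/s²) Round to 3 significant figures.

Initial energy: E₁ = mgh = (0.285)(9.8)(5.91) = 16.507 J
Friction removes W_f = μ_k mg d = (0.30)(0.285)(9.8)(1.16) = 0.9720 J
Energy reaching the spring: E = 16.507 − 0.9720 = 15.535 J
At max compression ½kx² = E ⇒ x = √(2E/k) = √(2 × 15.535/2220) = 0.1183 m

x = 0.118 m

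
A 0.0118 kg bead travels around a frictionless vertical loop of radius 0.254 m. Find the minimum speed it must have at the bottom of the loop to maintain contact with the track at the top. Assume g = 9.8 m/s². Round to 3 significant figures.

v = 3.53 m/s

At the top: mg = mv_top²/r ⇒ v_top² = gr = 2.489 m²/s²
Energy from bottom to top (height 2r): ½mv_bot² = ½mv_top² + mg(2r)
v_bot² = gr + 4gr = 5gr = 12.45
v_bot = √(5gr) = 3.528 m/s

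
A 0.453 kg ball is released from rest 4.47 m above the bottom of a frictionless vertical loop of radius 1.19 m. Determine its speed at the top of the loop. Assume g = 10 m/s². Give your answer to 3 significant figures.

Energy conservation: mgh = ½mv_top² + mg(2r)
v_top² = 2g(h − 2r) = 2(10)(4.47 − 2.380) = 41.80
v_top = 6.465 m/s

v = 6.47 m/s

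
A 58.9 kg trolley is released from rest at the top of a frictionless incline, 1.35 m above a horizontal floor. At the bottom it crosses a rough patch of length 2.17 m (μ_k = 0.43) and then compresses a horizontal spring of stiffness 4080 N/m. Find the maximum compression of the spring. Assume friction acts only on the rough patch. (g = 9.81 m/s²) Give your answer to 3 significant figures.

x = 0.344 m

Initial energy: E₁ = mgh = (58.9)(9.81)(1.35) = 780.04 J
Friction removes W_f = μ_k mg d = (0.43)(58.9)(9.81)(2.17) = 539.2 J
Energy reaching the spring: E = 780.04 − 539.2 = 240.89 J
At max compression ½kx² = E ⇒ x = √(2E/k) = √(2 × 240.89/4080) = 0.3436 m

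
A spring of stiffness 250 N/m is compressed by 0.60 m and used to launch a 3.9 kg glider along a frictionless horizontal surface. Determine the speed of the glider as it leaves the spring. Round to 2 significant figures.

Conservation of energy: ½kx² = ½mv²
v = x√(k/m) = 0.60 × √(250/3.9) = 4.804 m/s

v = 4.8 m/s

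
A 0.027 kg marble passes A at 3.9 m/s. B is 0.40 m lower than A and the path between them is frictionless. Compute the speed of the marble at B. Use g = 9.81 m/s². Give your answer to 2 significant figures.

Equating total energy at the two states: ½mv₀² + mgh = ½mv²
v² = v₀² + 2gh = (3.9)² + 2(9.81)(0.40) = 23.058
v = √23.058 = 4.802 m/s

v = 4.8 m/s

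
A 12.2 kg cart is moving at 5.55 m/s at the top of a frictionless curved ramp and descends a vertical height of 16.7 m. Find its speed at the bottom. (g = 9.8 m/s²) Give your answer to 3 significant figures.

Energy conservation between the two points: ½mv₀² + mgh = ½mv²
v² = v₀² + 2gh = (5.55)² + 2(9.8)(16.7) = 358.12
v = √358.12 = 18.92 m/s

v = 18.9 m/s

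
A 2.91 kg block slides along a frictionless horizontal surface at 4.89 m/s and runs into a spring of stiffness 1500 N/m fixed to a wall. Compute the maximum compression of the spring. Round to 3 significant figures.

x = 0.215 m

Conservation of energy between contact and max compression: ½mv² = ½kx²
x = v√(m/k) = 4.89 × √(2.91/1500) = 0.2154 m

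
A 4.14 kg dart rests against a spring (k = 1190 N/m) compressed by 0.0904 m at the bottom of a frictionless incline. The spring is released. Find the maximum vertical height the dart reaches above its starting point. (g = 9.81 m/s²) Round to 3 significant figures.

h = 0.120 m

All spring PE becomes gravitational PE at the highest point: ½kx² = mgh
h = kx²/(2mg) = (1190)(0.0904)²/(2 × 4.14 × 9.81) = 0.1197 m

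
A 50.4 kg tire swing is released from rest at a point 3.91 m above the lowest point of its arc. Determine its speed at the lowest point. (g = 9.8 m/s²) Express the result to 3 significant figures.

By conservation of mechanical energy, mgh = ½mv²
v = √(2gh) = √(2 × 9.8 × 3.91) = √76.636 = 8.754 m/s

v = 8.75 m/s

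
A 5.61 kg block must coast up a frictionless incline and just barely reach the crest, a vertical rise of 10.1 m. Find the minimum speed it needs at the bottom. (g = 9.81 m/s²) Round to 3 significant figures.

At the top it is momentarily at rest, so all KE converts to PE: ½mv² = mgh
v = √(2gh) = √(2 × 9.81 × 10.1) = 14.08 m/s

v = 14.1 m/s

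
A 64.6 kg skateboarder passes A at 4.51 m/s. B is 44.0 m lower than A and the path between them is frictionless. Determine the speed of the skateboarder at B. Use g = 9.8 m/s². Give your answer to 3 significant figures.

v = 29.7 m/s

Mechanical energy is conserved (no friction): ½mv₀² + mgh = ½mv²
v² = v₀² + 2gh = (4.51)² + 2(9.8)(44.0) = 882.74
v = √882.74 = 29.71 m/s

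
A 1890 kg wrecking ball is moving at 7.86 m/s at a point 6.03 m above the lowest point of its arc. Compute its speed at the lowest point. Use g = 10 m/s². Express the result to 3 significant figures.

v = 13.5 m/s

By conservation of mechanical energy, ½mv₀² + mgh = ½mv²
v² = v₀² + 2gh = (7.86)² + 2(10)(6.03) = 182.38
v = √182.38 = 13.50 m/s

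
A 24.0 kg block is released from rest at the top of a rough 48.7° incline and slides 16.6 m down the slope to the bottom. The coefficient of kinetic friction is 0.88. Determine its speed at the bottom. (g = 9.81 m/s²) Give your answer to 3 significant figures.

v = 7.45 m/s

Work–energy: mg(L sinθ) − μ_k(mg cosθ)L = ½mv²
mgh = mgL sinθ = (24.0)(9.81)(16.6)sin48.7° = 2936.2 J
W_f = μ_k mg cosθ · L = (0.88)(24.0)(9.81)cos48.7°·16.6 = 2270 J
½mv² = 2936.2 − 2270 = 666.22 J
v = √(2 × 666.22/24.0) = 7.451 m/s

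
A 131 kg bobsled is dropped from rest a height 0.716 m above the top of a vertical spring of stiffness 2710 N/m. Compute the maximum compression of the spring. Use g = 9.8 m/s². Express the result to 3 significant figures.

x = 1.42 m

Take the reference level at the top of the uncompressed spring. At max compression the bobsled has fallen H + x and is momentarily at rest:
mg(H + x) = ½kx²
½(2710)x² − (131)(9.8)x − (131)(9.8)(0.716) = 0
1355x² − 1284x − 919.2 = 0
x = [1284 + √(1.648e+06 + 4.9821e+06)]/(2 × 1355) = 1.424 m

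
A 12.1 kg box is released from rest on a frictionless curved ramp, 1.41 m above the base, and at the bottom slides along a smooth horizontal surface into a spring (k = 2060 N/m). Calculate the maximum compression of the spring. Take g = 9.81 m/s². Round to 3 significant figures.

x = 0.403 m

Gravitational PE at the top equals spring PE at max compression: mgh = ½kx²
x = √(2mgh/k) = √(2 × 12.1 × 9.81 × 1.41 / 2060) = 0.4031 m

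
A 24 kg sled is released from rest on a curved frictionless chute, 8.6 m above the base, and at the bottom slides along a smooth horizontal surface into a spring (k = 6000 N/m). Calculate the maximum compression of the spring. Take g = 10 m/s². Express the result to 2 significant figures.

Energy conservation (no friction) from release to max compression: mgh = ½kx²
x = √(2mgh/k) = √(2 × 24 × 10 × 8.6 / 6000) = 0.8295 m

x = 0.83 m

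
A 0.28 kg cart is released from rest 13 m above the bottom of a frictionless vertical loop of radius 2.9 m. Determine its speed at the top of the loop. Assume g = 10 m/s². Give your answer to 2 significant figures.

v = 12 m/s

Energy conservation: mgh = ½mv_top² + mg(2r)
v_top² = 2g(h − 2r) = 2(10)(13 − 5.800) = 144.0
v_top = 12.00 m/s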